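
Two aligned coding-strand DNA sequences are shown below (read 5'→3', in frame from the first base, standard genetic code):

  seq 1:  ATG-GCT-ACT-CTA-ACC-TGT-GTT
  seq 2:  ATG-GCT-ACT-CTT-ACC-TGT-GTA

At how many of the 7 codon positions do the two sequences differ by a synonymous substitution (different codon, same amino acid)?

2

Codon 1: ATG Met / ATG Met — identical.
Codon 2: GCT Ala / GCT Ala — identical.
Codon 3: ACT Thr / ACT Thr — identical.
Codon 4: CTA Leu / CTT Leu — synonymous.
Codon 5: ACC Thr / ACC Thr — identical.
Codon 6: TGT Cys / TGT Cys — identical.
Codon 7: GTT Val / GTA Val — synonymous.
Synonymous differences: 2.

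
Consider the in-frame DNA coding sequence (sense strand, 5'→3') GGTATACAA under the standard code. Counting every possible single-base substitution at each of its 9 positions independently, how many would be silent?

6

Codon 1 (GGT, Gly): 3 synonymous substitutions.
Codon 2 (ATA, Ile): 2 synonymous substitutions.
Codon 3 (CAA, Gln): 1 synonymous substitution.
Total: 3 + 2 + 1 = 6.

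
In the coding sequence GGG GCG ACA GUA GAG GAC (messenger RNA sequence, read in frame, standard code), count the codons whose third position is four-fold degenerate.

4

Codon 1 GGG (Gly): third position 4-fold.
Codon 2 GCG (Ala): third position 4-fold.
Codon 3 ACA (Thr): third position 4-fold.
Codon 4 GUA (Val): third position 4-fold.
Codon 5 GAG (Glu): third position 2-fold.
Codon 6 GAC (Asp): third position 2-fold.
Four-fold degenerate third positions: 4.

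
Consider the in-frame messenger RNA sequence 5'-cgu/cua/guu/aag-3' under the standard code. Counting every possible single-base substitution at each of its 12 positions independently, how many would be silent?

Codon 1 (CGU, Arg): 3 synonymous substitutions.
Codon 2 (CUA, Leu): 4 synonymous substitutions.
Codon 3 (GUU, Val): 3 synonymous substitutions.
Codon 4 (AAG, Lys): 1 synonymous substitution.
Total: 3 + 4 + 3 + 1 = 11.

11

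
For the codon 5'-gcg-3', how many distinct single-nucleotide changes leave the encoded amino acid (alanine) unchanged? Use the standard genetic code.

3

Position 1: none → 0 synonymous.
Position 2: none → 0 synonymous.
Position 3: GCT, GCC, GCA → 3 synonymous.
Total: 0 + 0 + 3 = 3.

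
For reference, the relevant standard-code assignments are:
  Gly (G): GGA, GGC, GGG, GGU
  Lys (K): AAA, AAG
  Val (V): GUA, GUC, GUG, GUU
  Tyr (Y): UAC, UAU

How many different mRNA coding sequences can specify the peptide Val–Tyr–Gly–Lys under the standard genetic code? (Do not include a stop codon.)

Val: 4 codons.
Tyr: 2 codons.
Gly: 4 codons.
Lys: 2 codons.
4 × 2 × 4 × 2 = 64.

64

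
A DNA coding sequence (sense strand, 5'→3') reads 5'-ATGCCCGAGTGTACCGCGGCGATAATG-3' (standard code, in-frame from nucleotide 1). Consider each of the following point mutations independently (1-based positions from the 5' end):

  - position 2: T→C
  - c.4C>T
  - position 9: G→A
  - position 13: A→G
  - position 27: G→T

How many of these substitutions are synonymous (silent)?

1

Codon 1: ATG (Met) → ACG (Thr) — missense.
Codon 2: CCC (Pro) → TCC (Ser) — missense.
Codon 3: GAG (Glu) → GAA (Glu) — synonymous.
Codon 5: ACC (Thr) → GCC (Ala) — missense.
Codon 9: ATG (Met) → ATT (Ile) — missense.
Synonymous: 1 of 5.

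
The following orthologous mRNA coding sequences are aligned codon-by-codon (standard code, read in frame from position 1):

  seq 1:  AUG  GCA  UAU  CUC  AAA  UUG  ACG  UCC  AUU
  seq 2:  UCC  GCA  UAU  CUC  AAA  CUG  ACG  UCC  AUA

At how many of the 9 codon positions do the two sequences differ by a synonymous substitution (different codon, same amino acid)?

2

Codon 1: AUG Met / UCC Ser — nonsynonymous.
Codon 2: GCA Ala / GCA Ala — identical.
Codon 3: UAU Tyr / UAU Tyr — identical.
Codon 4: CUC Leu / CUC Leu — identical.
Codon 5: AAA Lys / AAA Lys — identical.
Codon 6: UUG Leu / CUG Leu — synonymous.
Codon 7: ACG Thr / ACG Thr — identical.
Codon 8: UCC Ser / UCC Ser — identical.
Codon 9: AUU Ile / AUA Ile — synonymous.
Synonymous differences: 2.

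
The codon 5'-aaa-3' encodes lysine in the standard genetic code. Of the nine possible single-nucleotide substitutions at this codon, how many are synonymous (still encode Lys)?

Position 1: none → 0 synonymous.
Position 2: none → 0 synonymous.
Position 3: AAG → 1 synonymous.
Total: 0 + 0 + 1 = 1.

1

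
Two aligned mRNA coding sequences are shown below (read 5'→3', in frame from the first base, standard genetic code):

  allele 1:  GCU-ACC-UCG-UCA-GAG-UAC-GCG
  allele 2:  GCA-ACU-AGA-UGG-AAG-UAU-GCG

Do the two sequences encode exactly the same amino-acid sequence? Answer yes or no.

Codon 1: GCU Ala / GCA Ala — synonymous.
Codon 2: ACC Thr / ACU Thr — synonymous.
Codon 3: UCG Ser / AGA Arg — nonsynonymous.
Codon 4: UCA Ser / UGG Trp — nonsynonymous.
Codon 5: GAG Glu / AAG Lys — nonsynonymous.
Codon 6: UAC Tyr / UAU Tyr — synonymous.
Codon 7: GCG Ala / GCG Ala — identical.
Nonsynonymous differences: 3 → different protein.

no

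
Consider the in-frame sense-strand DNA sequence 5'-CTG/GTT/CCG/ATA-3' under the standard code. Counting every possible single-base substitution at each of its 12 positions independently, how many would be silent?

12

Codon 1 (CTG, Leu): 4 synonymous substitutions.
Codon 2 (GTT, Val): 3 synonymous substitutions.
Codon 3 (CCG, Pro): 3 synonymous substitutions.
Codon 4 (ATA, Ile): 2 synonymous substitutions.
Total: 4 + 3 + 3 + 2 = 12.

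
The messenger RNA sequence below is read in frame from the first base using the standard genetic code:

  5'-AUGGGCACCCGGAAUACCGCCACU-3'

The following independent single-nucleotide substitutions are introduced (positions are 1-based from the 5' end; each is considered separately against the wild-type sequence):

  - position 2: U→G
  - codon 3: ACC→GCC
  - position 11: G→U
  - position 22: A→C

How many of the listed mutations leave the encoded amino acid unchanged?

Codon 1: AUG (Met) → AGG (Arg) — missense.
Codon 3: ACC (Thr) → GCC (Ala) — missense.
Codon 4: CGG (Arg) → CUG (Leu) — missense.
Codon 8: ACU (Thr) → CCU (Pro) — missense.
Synonymous: 0 of 4.

0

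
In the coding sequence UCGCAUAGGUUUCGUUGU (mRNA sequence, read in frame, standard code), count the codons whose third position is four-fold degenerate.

2

Codon 1 UCG (Ser): third position 4-fold.
Codon 2 CAU (His): third position 2-fold.
Codon 3 AGG (Arg): third position 2-fold.
Codon 4 UUU (Phe): third position 2-fold.
Codon 5 CGU (Arg): third position 4-fold.
Codon 6 UGU (Cys): third position 2-fold.
Four-fold degenerate third positions: 2.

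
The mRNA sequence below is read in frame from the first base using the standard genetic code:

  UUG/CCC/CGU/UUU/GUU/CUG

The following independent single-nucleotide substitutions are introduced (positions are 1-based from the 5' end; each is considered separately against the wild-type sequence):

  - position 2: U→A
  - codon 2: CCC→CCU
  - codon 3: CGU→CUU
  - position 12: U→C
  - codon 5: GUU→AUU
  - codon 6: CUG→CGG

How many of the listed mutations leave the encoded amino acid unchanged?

Codon 1: UUG (Leu) → UAG (Stop) — nonsense.
Codon 2: CCC (Pro) → CCU (Pro) — synonymous.
Codon 3: CGU (Arg) → CUU (Leu) — missense.
Codon 4: UUU (Phe) → UUC (Phe) — synonymous.
Codon 5: GUU (Val) → AUU (Ile) — missense.
Codon 6: CUG (Leu) → CGG (Arg) — missense.
Synonymous: 2 of 6.

2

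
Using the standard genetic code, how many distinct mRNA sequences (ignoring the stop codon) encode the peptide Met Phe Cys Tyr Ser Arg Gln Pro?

Met: 1 codon.
Phe: 2 codons.
Cys: 2 codons.
Tyr: 2 codons.
Ser: 6 codons.
Arg: 6 codons.
Gln: 2 codons.
Pro: 4 codons.
1 × 2 × 2 × 2 × 6 × 6 × 2 × 4 = 2304.

2304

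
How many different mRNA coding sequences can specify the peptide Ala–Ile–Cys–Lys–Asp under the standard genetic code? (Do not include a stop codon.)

Ala: 4 codons.
Ile: 3 codons.
Cys: 2 codons.
Lys: 2 codons.
Asp: 2 codons.
4 × 3 × 2 × 2 × 2 = 96.

96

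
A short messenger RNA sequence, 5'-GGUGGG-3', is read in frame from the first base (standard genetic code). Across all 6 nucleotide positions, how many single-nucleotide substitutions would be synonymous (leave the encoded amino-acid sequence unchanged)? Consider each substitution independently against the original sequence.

6

Codon 1 (GGU, Gly): 3 synonymous substitutions.
Codon 2 (GGG, Gly): 3 synonymous substitutions.
Total: 3 + 3 = 6.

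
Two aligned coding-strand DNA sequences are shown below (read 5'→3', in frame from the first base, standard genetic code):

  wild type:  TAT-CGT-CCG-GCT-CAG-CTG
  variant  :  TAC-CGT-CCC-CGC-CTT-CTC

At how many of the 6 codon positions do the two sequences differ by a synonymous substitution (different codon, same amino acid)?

3

Codon 1: TAT Tyr / TAC Tyr — synonymous.
Codon 2: CGT Arg / CGT Arg — identical.
Codon 3: CCG Pro / CCC Pro — synonymous.
Codon 4: GCT Ala / CGC Arg — nonsynonymous.
Codon 5: CAG Gln / CTT Leu — nonsynonymous.
Codon 6: CTG Leu / CTC Leu — synonymous.
Synonymous differences: 3.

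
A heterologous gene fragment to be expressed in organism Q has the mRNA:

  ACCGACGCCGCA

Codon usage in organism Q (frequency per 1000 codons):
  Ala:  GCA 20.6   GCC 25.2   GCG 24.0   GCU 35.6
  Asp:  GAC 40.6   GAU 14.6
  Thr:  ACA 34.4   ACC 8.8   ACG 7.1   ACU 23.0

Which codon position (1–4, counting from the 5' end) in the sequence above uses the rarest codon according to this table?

1

Codon 1 ACC (Thr): 8.8 per 1000.
Codon 2 GAC (Asp): 40.6 per 1000.
Codon 3 GCC (Ala): 25.2 per 1000.
Codon 4 GCA (Ala): 20.6 per 1000.
Lowest frequency is 8.8 at codon 1.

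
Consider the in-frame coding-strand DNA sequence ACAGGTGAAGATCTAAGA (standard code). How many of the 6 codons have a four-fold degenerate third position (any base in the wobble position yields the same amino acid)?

3

Codon 1 ACA (Thr): third position 4-fold.
Codon 2 GGT (Gly): third position 4-fold.
Codon 3 GAA (Glu): third position 2-fold.
Codon 4 GAT (Asp): third position 2-fold.
Codon 5 CTA (Leu): third position 4-fold.
Codon 6 AGA (Arg): third position 2-fold.
Four-fold degenerate third positions: 3.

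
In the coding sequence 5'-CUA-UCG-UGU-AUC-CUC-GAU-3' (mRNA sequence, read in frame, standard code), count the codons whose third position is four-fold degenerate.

Codon 1 CUA (Leu): third position 4-fold.
Codon 2 UCG (Ser): third position 4-fold.
Codon 3 UGU (Cys): third position 2-fold.
Codon 4 AUC (Ile): third position 3-fold.
Codon 5 CUC (Leu): third position 4-fold.
Codon 6 GAU (Asp): third position 2-fold.
Four-fold degenerate third positions: 3.

3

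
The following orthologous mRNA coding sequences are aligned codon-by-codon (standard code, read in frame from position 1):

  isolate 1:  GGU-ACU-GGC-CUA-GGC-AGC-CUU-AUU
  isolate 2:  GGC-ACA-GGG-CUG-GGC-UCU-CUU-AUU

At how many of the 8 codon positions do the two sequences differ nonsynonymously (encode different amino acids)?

Codon 1: GGU Gly / GGC Gly — synonymous.
Codon 2: ACU Thr / ACA Thr — synonymous.
Codon 3: GGC Gly / GGG Gly — synonymous.
Codon 4: CUA Leu / CUG Leu — synonymous.
Codon 5: GGC Gly / GGC Gly — identical.
Codon 6: AGC Ser / UCU Ser — synonymous.
Codon 7: CUU Leu / CUU Leu — identical.
Codon 8: AUU Ile / AUU Ile — identical.
Nonsynonymous differences: 0.

0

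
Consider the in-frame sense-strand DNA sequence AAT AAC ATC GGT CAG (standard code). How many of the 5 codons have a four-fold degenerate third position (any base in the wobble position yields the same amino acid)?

Codon 1 AAT (Asn): third position 2-fold.
Codon 2 AAC (Asn): third position 2-fold.
Codon 3 ATC (Ile): third position 3-fold.
Codon 4 GGT (Gly): third position 4-fold.
Codon 5 CAG (Gln): third position 2-fold.
Four-fold degenerate third positions: 1.

1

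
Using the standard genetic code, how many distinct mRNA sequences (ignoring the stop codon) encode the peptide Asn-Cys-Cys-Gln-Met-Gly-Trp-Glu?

Asn: 2 codons.
Cys: 2 codons.
Cys: 2 codons.
Gln: 2 codons.
Met: 1 codon.
Gly: 4 codons.
Trp: 1 codon.
Glu: 2 codons.
2 × 2 × 2 × 2 × 1 × 4 × 1 × 2 = 128.

128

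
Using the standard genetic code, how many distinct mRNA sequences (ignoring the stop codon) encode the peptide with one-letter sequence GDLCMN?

192

Gly: 4 codons.
Asp: 2 codons.
Leu: 6 codons.
Cys: 2 codons.
Met: 1 codon.
Asn: 2 codons.
4 × 2 × 6 × 2 × 1 × 2 = 192.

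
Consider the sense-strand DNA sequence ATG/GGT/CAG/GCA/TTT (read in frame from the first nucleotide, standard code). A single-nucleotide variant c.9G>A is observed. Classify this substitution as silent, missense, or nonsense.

silent

Position 9 falls in codon 3: CAG → Gln.
After the substitution the codon is CAA → Gln.
Both encode Gln, so the change is synonymous.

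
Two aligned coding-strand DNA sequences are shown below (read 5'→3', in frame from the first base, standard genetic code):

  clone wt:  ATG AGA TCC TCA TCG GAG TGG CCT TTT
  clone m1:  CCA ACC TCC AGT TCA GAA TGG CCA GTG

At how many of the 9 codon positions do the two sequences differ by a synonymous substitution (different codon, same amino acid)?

4

Codon 1: ATG Met / CCA Pro — nonsynonymous.
Codon 2: AGA Arg / ACC Thr — nonsynonymous.
Codon 3: TCC Ser / TCC Ser — identical.
Codon 4: TCA Ser / AGT Ser — synonymous.
Codon 5: TCG Ser / TCA Ser — synonymous.
Codon 6: GAG Glu / GAA Glu — synonymous.
Codon 7: TGG Trp / TGG Trp — identical.
Codon 8: CCT Pro / CCA Pro — synonymous.
Codon 9: TTT Phe / GTG Val — nonsynonymous.
Synonymous differences: 4.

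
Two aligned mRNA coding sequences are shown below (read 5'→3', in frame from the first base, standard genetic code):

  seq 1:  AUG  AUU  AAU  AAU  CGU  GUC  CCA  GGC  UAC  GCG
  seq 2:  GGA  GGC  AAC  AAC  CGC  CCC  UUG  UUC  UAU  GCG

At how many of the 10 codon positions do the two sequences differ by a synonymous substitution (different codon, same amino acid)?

4

Codon 1: AUG Met / GGA Gly — nonsynonymous.
Codon 2: AUU Ile / GGC Gly — nonsynonymous.
Codon 3: AAU Asn / AAC Asn — synonymous.
Codon 4: AAU Asn / AAC Asn — synonymous.
Codon 5: CGU Arg / CGC Arg — synonymous.
Codon 6: GUC Val / CCC Pro — nonsynonymous.
Codon 7: CCA Pro / UUG Leu — nonsynonymous.
Codon 8: GGC Gly / UUC Phe — nonsynonymous.
Codon 9: UAC Tyr / UAU Tyr — synonymous.
Codon 10: GCG Ala / GCG Ala — identical.
Synonymous differences: 4.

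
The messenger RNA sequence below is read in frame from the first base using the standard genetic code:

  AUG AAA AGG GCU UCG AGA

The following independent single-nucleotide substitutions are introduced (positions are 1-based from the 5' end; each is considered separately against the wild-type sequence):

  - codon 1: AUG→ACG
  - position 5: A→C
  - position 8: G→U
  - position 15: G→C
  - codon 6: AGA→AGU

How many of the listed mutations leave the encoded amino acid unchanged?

Codon 1: AUG (Met) → ACG (Thr) — missense.
Codon 2: AAA (Lys) → ACA (Thr) — missense.
Codon 3: AGG (Arg) → AUG (Met) — missense.
Codon 5: UCG (Ser) → UCC (Ser) — synonymous.
Codon 6: AGA (Arg) → AGU (Ser) — missense.
Synonymous: 1 of 5.

1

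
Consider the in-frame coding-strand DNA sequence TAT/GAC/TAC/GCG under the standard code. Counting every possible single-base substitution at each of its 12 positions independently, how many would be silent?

6

Codon 1 (TAT, Tyr): 1 synonymous substitution.
Codon 2 (GAC, Asp): 1 synonymous substitution.
Codon 3 (TAC, Tyr): 1 synonymous substitution.
Codon 4 (GCG, Ala): 3 synonymous substitutions.
Total: 1 + 1 + 1 + 3 = 6.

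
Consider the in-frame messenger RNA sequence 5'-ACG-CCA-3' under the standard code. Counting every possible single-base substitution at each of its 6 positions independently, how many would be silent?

Codon 1 (ACG, Thr): 3 synonymous substitutions.
Codon 2 (CCA, Pro): 3 synonymous substitutions.
Total: 3 + 3 = 6.

6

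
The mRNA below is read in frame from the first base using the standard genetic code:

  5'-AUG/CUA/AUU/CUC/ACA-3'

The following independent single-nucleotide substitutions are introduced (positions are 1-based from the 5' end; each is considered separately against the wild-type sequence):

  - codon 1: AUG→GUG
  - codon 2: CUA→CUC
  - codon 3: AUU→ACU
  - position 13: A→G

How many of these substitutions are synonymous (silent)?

1

Codon 1: AUG (Met) → GUG (Val) — missense.
Codon 2: CUA (Leu) → CUC (Leu) — synonymous.
Codon 3: AUU (Ile) → ACU (Thr) — missense.
Codon 5: ACA (Thr) → GCA (Ala) — missense.
Synonymous: 1 of 4.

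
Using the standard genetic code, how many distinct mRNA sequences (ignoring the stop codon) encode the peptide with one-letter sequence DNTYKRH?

Asp: 2 codons.
Asn: 2 codons.
Thr: 4 codons.
Tyr: 2 codons.
Lys: 2 codons.
Arg: 6 codons.
His: 2 codons.
2 × 2 × 4 × 2 × 2 × 6 × 2 = 768.

768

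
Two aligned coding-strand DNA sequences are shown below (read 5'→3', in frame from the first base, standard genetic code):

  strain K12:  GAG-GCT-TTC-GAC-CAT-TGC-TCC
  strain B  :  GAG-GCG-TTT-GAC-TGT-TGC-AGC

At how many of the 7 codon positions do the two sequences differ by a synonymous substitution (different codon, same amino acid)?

Codon 1: GAG Glu / GAG Glu — identical.
Codon 2: GCT Ala / GCG Ala — synonymous.
Codon 3: TTC Phe / TTT Phe — synonymous.
Codon 4: GAC Asp / GAC Asp — identical.
Codon 5: CAT His / TGT Cys — nonsynonymous.
Codon 6: TGC Cys / TGC Cys — identical.
Codon 7: TCC Ser / AGC Ser — synonymous.
Synonymous differences: 3.

3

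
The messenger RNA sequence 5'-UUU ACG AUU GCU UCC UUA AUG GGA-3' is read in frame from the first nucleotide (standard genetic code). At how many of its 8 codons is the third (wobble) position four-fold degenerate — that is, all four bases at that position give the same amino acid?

Codon 1 UUU (Phe): third position 2-fold.
Codon 2 ACG (Thr): third position 4-fold.
Codon 3 AUU (Ile): third position 3-fold.
Codon 4 GCU (Ala): third position 4-fold.
Codon 5 UCC (Ser): third position 4-fold.
Codon 6 UUA (Leu): third position 2-fold.
Codon 7 AUG (Met): third position 1-fold.
Codon 8 GGA (Gly): third position 4-fold.
Four-fold degenerate third positions: 4.

4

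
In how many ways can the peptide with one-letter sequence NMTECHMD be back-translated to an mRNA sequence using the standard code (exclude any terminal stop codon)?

128

Asn: 2 codons.
Met: 1 codon.
Thr: 4 codons.
Glu: 2 codons.
Cys: 2 codons.
His: 2 codons.
Met: 1 codon.
Asp: 2 codons.
2 × 1 × 4 × 2 × 2 × 2 × 1 × 2 = 128.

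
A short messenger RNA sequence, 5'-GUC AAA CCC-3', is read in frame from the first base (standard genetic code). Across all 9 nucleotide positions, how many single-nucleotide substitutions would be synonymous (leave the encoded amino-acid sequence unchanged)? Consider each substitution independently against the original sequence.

7

Codon 1 (GUC, Val): 3 synonymous substitutions.
Codon 2 (AAA, Lys): 1 synonymous substitution.
Codon 3 (CCC, Pro): 3 synonymous substitutions.
Total: 3 + 1 + 3 = 7.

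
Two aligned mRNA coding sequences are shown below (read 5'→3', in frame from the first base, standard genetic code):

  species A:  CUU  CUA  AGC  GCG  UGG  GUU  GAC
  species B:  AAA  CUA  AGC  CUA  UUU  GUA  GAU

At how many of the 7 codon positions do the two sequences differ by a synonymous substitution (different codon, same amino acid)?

2

Codon 1: CUU Leu / AAA Lys — nonsynonymous.
Codon 2: CUA Leu / CUA Leu — identical.
Codon 3: AGC Ser / AGC Ser — identical.
Codon 4: GCG Ala / CUA Leu — nonsynonymous.
Codon 5: UGG Trp / UUU Phe — nonsynonymous.
Codon 6: GUU Val / GUA Val — synonymous.
Codon 7: GAC Asp / GAU Asp — synonymous.
Synonymous differences: 2.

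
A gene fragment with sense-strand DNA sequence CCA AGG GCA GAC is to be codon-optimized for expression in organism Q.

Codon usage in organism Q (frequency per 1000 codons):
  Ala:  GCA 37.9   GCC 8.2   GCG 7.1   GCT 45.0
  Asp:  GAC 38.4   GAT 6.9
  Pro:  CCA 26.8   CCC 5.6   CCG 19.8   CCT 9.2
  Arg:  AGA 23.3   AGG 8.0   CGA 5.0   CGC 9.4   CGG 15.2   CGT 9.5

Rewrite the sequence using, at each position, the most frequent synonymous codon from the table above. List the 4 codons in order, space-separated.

CCA AGA GCT GAC

Codon 1 (Pro): best is CCA at 26.8.
Codon 2 (Arg): best is AGA at 23.3.
Codon 3 (Ala): best is GCT at 45.0.
Codon 4 (Asp): best is GAC at 38.4.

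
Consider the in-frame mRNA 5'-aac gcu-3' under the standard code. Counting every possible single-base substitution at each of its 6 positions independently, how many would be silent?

Codon 1 (AAC, Asn): 1 synonymous substitution.
Codon 2 (GCU, Ala): 3 synonymous substitutions.
Total: 1 + 3 = 4.

4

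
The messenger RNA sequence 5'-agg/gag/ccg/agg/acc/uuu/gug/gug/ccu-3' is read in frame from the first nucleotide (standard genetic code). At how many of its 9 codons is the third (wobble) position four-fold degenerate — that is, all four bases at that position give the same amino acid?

5

Codon 1 AGG (Arg): third position 2-fold.
Codon 2 GAG (Glu): third position 2-fold.
Codon 3 CCG (Pro): third position 4-fold.
Codon 4 AGG (Arg): third position 2-fold.
Codon 5 ACC (Thr): third position 4-fold.
Codon 6 UUU (Phe): third position 2-fold.
Codon 7 GUG (Val): third position 4-fold.
Codon 8 GUG (Val): third position 4-fold.
Codon 9 CCU (Pro): third position 4-fold.
Four-fold degenerate third positions: 5.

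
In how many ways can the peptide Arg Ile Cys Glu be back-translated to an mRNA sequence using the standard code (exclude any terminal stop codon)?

72

Arg: 6 codons.
Ile: 3 codons.
Cys: 2 codons.
Glu: 2 codons.
6 × 3 × 2 × 2 = 72.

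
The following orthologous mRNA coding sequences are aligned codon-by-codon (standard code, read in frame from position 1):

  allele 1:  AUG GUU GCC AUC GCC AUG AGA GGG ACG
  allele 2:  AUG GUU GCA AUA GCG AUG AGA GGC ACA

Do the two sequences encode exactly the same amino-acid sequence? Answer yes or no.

yes

Codon 1: AUG Met / AUG Met — identical.
Codon 2: GUU Val / GUU Val — identical.
Codon 3: GCC Ala / GCA Ala — synonymous.
Codon 4: AUC Ile / AUA Ile — synonymous.
Codon 5: GCC Ala / GCG Ala — synonymous.
Codon 6: AUG Met / AUG Met — identical.
Codon 7: AGA Arg / AGA Arg — identical.
Codon 8: GGG Gly / GGC Gly — synonymous.
Codon 9: ACG Thr / ACA Thr — synonymous.
Nonsynonymous differences: 0 → same protein.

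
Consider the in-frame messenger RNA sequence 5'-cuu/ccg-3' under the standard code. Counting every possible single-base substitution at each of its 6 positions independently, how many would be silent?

6

Codon 1 (CUU, Leu): 3 synonymous substitutions.
Codon 2 (CCG, Pro): 3 synonymous substitutions.
Total: 3 + 3 = 6.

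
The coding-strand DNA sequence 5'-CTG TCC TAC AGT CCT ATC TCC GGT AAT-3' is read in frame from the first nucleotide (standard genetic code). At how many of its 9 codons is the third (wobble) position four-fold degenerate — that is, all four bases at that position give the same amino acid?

Codon 1 CTG (Leu): third position 4-fold.
Codon 2 TCC (Ser): third position 4-fold.
Codon 3 TAC (Tyr): third position 2-fold.
Codon 4 AGT (Ser): third position 2-fold.
Codon 5 CCT (Pro): third position 4-fold.
Codon 6 ATC (Ile): third position 3-fold.
Codon 7 TCC (Ser): third position 4-fold.
Codon 8 GGT (Gly): third position 4-fold.
Codon 9 AAT (Asn): third position 2-fold.
Four-fold degenerate third positions: 5.

5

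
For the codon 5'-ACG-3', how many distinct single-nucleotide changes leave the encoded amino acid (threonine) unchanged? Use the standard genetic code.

Position 1: none → 0 synonymous.
Position 2: none → 0 synonymous.
Position 3: ACU, ACC, ACA → 3 synonymous.
Total: 0 + 0 + 3 = 3.

3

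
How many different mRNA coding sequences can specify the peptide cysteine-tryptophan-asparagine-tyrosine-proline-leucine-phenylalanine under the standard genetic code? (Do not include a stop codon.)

Cys: 2 codons.
Trp: 1 codon.
Asn: 2 codons.
Tyr: 2 codons.
Pro: 4 codons.
Leu: 6 codons.
Phe: 2 codons.
2 × 1 × 2 × 2 × 4 × 6 × 2 = 384.

384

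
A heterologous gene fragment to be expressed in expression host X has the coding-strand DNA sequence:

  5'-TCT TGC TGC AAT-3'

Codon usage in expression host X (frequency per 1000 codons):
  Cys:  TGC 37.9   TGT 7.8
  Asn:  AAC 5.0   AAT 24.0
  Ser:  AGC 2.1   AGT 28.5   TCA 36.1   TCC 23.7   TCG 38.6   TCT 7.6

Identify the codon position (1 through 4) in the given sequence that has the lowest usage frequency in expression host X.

Codon 1 TCT (Ser): 7.6 per 1000.
Codon 2 TGC (Cys): 37.9 per 1000.
Codon 3 TGC (Cys): 37.9 per 1000.
Codon 4 AAT (Asn): 24.0 per 1000.
Lowest frequency is 7.6 at codon 1.

1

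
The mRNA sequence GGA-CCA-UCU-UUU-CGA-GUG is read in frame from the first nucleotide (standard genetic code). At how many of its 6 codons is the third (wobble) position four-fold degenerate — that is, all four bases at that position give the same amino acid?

5

Codon 1 GGA (Gly): third position 4-fold.
Codon 2 CCA (Pro): third position 4-fold.
Codon 3 UCU (Ser): third position 4-fold.
Codon 4 UUU (Phe): third position 2-fold.
Codon 5 CGA (Arg): third position 4-fold.
Codon 6 GUG (Val): third position 4-fold.
Four-fold degenerate third positions: 5.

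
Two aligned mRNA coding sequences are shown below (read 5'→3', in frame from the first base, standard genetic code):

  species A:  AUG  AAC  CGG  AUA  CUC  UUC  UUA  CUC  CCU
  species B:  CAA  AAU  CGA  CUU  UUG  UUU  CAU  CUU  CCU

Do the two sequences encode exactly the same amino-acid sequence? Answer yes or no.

Codon 1: AUG Met / CAA Gln — nonsynonymous.
Codon 2: AAC Asn / AAU Asn — synonymous.
Codon 3: CGG Arg / CGA Arg — synonymous.
Codon 4: AUA Ile / CUU Leu — nonsynonymous.
Codon 5: CUC Leu / UUG Leu — synonymous.
Codon 6: UUC Phe / UUU Phe — synonymous.
Codon 7: UUA Leu / CAU His — nonsynonymous.
Codon 8: CUC Leu / CUU Leu — synonymous.
Codon 9: CCU Pro / CCU Pro — identical.
Nonsynonymous differences: 3 → different protein.

no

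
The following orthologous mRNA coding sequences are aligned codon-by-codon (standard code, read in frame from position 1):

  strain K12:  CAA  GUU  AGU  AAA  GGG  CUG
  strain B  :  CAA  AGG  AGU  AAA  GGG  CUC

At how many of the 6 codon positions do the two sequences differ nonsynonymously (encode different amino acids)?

1

Codon 1: CAA Gln / CAA Gln — identical.
Codon 2: GUU Val / AGG Arg — nonsynonymous.
Codon 3: AGU Ser / AGU Ser — identical.
Codon 4: AAA Lys / AAA Lys — identical.
Codon 5: GGG Gly / GGG Gly — identical.
Codon 6: CUG Leu / CUC Leu — synonymous.
Nonsynonymous differences: 1.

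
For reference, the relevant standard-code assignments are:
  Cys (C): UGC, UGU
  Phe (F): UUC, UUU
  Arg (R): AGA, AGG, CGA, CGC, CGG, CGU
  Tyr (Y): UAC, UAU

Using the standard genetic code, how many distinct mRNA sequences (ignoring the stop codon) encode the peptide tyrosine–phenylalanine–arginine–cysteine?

48

Tyr: 2 codons.
Phe: 2 codons.
Arg: 6 codons.
Cys: 2 codons.
2 × 2 × 6 × 2 = 48.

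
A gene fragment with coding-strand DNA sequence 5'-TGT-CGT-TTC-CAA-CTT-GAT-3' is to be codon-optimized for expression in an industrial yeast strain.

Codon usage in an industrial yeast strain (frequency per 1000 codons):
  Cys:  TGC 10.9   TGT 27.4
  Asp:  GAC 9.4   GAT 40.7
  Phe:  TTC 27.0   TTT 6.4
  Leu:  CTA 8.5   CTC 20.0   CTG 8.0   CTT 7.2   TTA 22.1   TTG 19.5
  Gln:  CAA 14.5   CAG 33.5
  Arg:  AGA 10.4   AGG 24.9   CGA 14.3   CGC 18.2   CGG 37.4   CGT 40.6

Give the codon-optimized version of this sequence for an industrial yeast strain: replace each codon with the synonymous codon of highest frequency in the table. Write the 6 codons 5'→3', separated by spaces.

TGT CGT TTC CAG TTA GAT

Codon 1 (Cys): best is TGT at 27.4.
Codon 2 (Arg): best is CGT at 40.6.
Codon 3 (Phe): best is TTC at 27.0.
Codon 4 (Gln): best is CAG at 33.5.
Codon 5 (Leu): best is TTA at 22.1.
Codon 6 (Asp): best is GAT at 40.7.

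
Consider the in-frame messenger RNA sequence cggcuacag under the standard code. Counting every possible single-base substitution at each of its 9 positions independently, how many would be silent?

Codon 1 (CGG, Arg): 4 synonymous substitutions.
Codon 2 (CUA, Leu): 4 synonymous substitutions.
Codon 3 (CAG, Gln): 1 synonymous substitution.
Total: 4 + 4 + 1 = 9.

9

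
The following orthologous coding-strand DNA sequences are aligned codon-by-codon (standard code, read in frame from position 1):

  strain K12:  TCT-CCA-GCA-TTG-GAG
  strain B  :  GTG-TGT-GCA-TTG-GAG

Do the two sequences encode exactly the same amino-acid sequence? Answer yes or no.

no

Codon 1: TCT Ser / GTG Val — nonsynonymous.
Codon 2: CCA Pro / TGT Cys — nonsynonymous.
Codon 3: GCA Ala / GCA Ala — identical.
Codon 4: TTG Leu / TTG Leu — identical.
Codon 5: GAG Glu / GAG Glu — identical.
Nonsynonymous differences: 2 → different protein.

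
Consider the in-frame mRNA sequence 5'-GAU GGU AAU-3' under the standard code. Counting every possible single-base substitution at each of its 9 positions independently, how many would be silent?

Codon 1 (GAU, Asp): 1 synonymous substitution.
Codon 2 (GGU, Gly): 3 synonymous substitutions.
Codon 3 (AAU, Asn): 1 synonymous substitution.
Total: 1 + 3 + 1 = 5.

5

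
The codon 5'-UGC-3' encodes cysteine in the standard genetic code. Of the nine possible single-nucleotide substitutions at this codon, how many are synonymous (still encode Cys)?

Position 1: none → 0 synonymous.
Position 2: none → 0 synonymous.
Position 3: UGU → 1 synonymous.
Total: 0 + 0 + 1 = 1.

1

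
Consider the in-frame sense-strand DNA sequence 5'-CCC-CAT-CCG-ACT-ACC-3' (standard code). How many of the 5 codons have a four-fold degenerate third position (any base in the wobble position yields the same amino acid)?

4

Codon 1 CCC (Pro): third position 4-fold.
Codon 2 CAT (His): third position 2-fold.
Codon 3 CCG (Pro): third position 4-fold.
Codon 4 ACT (Thr): third position 4-fold.
Codon 5 ACC (Thr): third position 4-fold.
Four-fold degenerate third positions: 4.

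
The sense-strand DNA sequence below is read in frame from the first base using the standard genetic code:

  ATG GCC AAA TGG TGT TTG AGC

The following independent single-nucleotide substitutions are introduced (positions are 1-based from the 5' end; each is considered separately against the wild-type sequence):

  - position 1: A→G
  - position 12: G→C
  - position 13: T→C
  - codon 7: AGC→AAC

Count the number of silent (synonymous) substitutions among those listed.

Codon 1: ATG (Met) → GTG (Val) — missense.
Codon 4: TGG (Trp) → TGC (Cys) — missense.
Codon 5: TGT (Cys) → CGT (Arg) — missense.
Codon 7: AGC (Ser) → AAC (Asn) — missense.
Synonymous: 0 of 4.

0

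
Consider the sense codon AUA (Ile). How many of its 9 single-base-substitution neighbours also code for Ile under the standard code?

2

Position 1: none → 0 synonymous.
Position 2: none → 0 synonymous.
Position 3: AUU, AUC → 2 synonymous.
Total: 0 + 0 + 2 = 2.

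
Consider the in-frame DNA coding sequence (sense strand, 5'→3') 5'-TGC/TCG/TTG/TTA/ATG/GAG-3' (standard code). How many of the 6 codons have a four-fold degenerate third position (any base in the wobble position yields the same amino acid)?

Codon 1 TGC (Cys): third position 2-fold.
Codon 2 TCG (Ser): third position 4-fold.
Codon 3 TTG (Leu): third position 2-fold.
Codon 4 TTA (Leu): third position 2-fold.
Codon 5 ATG (Met): third position 1-fold.
Codon 6 GAG (Glu): third position 2-fold.
Four-fold degenerate third positions: 1.

1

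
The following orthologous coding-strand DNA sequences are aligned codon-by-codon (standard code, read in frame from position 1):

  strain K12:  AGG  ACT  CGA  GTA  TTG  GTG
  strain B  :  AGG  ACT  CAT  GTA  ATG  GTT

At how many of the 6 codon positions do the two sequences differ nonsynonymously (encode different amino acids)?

Codon 1: AGG Arg / AGG Arg — identical.
Codon 2: ACT Thr / ACT Thr — identical.
Codon 3: CGA Arg / CAT His — nonsynonymous.
Codon 4: GTA Val / GTA Val — identical.
Codon 5: TTG Leu / ATG Met — nonsynonymous.
Codon 6: GTG Val / GTT Val — synonymous.
Nonsynonymous differences: 2.

2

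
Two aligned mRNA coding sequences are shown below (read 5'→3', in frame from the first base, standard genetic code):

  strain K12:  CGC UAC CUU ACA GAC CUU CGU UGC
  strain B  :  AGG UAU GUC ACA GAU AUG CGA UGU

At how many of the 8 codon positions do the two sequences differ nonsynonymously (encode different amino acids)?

Codon 1: CGC Arg / AGG Arg — synonymous.
Codon 2: UAC Tyr / UAU Tyr — synonymous.
Codon 3: CUU Leu / GUC Val — nonsynonymous.
Codon 4: ACA Thr / ACA Thr — identical.
Codon 5: GAC Asp / GAU Asp — synonymous.
Codon 6: CUU Leu / AUG Met — nonsynonymous.
Codon 7: CGU Arg / CGA Arg — synonymous.
Codon 8: UGC Cys / UGU Cys — synonymous.
Nonsynonymous differences: 2.

2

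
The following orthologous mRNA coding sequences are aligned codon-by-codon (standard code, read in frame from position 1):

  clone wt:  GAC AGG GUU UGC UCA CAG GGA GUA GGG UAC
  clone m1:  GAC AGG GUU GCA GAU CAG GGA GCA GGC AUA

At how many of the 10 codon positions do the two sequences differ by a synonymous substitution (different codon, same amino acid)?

Codon 1: GAC Asp / GAC Asp — identical.
Codon 2: AGG Arg / AGG Arg — identical.
Codon 3: GUU Val / GUU Val — identical.
Codon 4: UGC Cys / GCA Ala — nonsynonymous.
Codon 5: UCA Ser / GAU Asp — nonsynonymous.
Codon 6: CAG Gln / CAG Gln — identical.
Codon 7: GGA Gly / GGA Gly — identical.
Codon 8: GUA Val / GCA Ala — nonsynonymous.
Codon 9: GGG Gly / GGC Gly — synonymous.
Codon 10: UAC Tyr / AUA Ile — nonsynonymous.
Synonymous differences: 1.

1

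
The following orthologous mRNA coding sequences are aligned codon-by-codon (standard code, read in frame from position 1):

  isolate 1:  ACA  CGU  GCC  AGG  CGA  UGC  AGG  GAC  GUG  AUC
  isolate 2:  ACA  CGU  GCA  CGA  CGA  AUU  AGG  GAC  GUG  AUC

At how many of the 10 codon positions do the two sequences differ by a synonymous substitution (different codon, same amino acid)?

2

Codon 1: ACA Thr / ACA Thr — identical.
Codon 2: CGU Arg / CGU Arg — identical.
Codon 3: GCC Ala / GCA Ala — synonymous.
Codon 4: AGG Arg / CGA Arg — synonymous.
Codon 5: CGA Arg / CGA Arg — identical.
Codon 6: UGC Cys / AUU Ile — nonsynonymous.
Codon 7: AGG Arg / AGG Arg — identical.
Codon 8: GAC Asp / GAC Asp — identical.
Codon 9: GUG Val / GUG Val — identical.
Codon 10: AUC Ile / AUC Ile — identical.
Synonymous differences: 2.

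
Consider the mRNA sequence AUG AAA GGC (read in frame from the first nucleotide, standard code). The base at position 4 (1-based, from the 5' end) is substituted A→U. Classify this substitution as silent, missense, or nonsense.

Position 4 falls in codon 2: AAA → Lys.
After the substitution the codon is UAA → Stop.
The new codon is a stop codon, so this is a nonsense mutation.

nonsense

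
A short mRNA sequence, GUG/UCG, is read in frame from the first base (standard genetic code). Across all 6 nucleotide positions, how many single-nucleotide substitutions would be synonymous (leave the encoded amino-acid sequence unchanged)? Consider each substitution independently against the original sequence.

Codon 1 (GUG, Val): 3 synonymous substitutions.
Codon 2 (UCG, Ser): 3 synonymous substitutions.
Total: 3 + 3 = 6.

6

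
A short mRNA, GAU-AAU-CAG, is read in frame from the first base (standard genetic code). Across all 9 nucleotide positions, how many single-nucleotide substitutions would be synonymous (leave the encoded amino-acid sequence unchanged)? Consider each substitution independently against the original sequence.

Codon 1 (GAU, Asp): 1 synonymous substitution.
Codon 2 (AAU, Asn): 1 synonymous substitution.
Codon 3 (CAG, Gln): 1 synonymous substitution.
Total: 1 + 1 + 1 = 3.

3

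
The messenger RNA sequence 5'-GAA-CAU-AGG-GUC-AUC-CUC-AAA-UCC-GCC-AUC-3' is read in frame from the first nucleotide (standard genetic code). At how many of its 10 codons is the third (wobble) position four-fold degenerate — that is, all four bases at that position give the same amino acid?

Codon 1 GAA (Glu): third position 2-fold.
Codon 2 CAU (His): third position 2-fold.
Codon 3 AGG (Arg): third position 2-fold.
Codon 4 GUC (Val): third position 4-fold.
Codon 5 AUC (Ile): third position 3-fold.
Codon 6 CUC (Leu): third position 4-fold.
Codon 7 AAA (Lys): third position 2-fold.
Codon 8 UCC (Ser): third position 4-fold.
Codon 9 GCC (Ala): third position 4-fold.
Codon 10 AUC (Ile): third position 3-fold.
Four-fold degenerate third positions: 4.

4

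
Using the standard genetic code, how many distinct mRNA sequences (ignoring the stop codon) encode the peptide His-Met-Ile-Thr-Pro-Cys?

192

His: 2 codons.
Met: 1 codon.
Ile: 3 codons.
Thr: 4 codons.
Pro: 4 codons.
Cys: 2 codons.
2 × 1 × 3 × 4 × 4 × 2 = 192.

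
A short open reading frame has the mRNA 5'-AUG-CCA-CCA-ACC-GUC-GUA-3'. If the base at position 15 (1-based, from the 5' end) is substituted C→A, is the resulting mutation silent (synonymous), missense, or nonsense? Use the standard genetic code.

silent

Position 15 falls in codon 5: GUC → Val.
After the substitution the codon is GUA → Val.
Both encode Val, so the change is synonymous.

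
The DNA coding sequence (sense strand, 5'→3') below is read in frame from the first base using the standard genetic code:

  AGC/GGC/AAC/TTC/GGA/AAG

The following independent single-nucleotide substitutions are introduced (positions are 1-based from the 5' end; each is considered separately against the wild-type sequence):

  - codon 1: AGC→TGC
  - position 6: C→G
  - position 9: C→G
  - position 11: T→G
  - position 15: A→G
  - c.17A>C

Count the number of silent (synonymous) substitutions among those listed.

2

Codon 1: AGC (Ser) → TGC (Cys) — missense.
Codon 2: GGC (Gly) → GGG (Gly) — synonymous.
Codon 3: AAC (Asn) → AAG (Lys) — missense.
Codon 4: TTC (Phe) → TGC (Cys) — missense.
Codon 5: GGA (Gly) → GGG (Gly) — synonymous.
Codon 6: AAG (Lys) → ACG (Thr) — missense.
Synonymous: 2 of 6.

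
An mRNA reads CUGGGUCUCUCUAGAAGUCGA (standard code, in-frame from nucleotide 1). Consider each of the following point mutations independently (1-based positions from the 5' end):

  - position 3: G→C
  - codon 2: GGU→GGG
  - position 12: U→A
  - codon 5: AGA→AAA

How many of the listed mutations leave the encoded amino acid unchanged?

3

Codon 1: CUG (Leu) → CUC (Leu) — synonymous.
Codon 2: GGU (Gly) → GGG (Gly) — synonymous.
Codon 4: UCU (Ser) → UCA (Ser) — synonymous.
Codon 5: AGA (Arg) → AAA (Lys) — missense.
Synonymous: 3 of 4.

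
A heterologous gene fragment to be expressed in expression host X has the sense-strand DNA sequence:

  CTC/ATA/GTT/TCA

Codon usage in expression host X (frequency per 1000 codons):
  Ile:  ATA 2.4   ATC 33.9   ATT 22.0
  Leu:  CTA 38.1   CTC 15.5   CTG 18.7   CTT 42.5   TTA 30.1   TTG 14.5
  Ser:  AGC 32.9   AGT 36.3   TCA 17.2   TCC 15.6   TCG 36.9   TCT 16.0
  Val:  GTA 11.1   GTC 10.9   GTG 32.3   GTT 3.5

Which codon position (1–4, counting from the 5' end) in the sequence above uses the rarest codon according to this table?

2

Codon 1 CTC (Leu): 15.5 per 1000.
Codon 2 ATA (Ile): 2.4 per 1000.
Codon 3 GTT (Val): 3.5 per 1000.
Codon 4 TCA (Ser): 17.2 per 1000.
Lowest frequency is 2.4 at codon 2.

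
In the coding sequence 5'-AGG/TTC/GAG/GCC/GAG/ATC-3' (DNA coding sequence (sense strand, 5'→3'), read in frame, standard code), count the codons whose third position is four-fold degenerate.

Codon 1 AGG (Arg): third position 2-fold.
Codon 2 TTC (Phe): third position 2-fold.
Codon 3 GAG (Glu): third position 2-fold.
Codon 4 GCC (Ala): third position 4-fold.
Codon 5 GAG (Glu): third position 2-fold.
Codon 6 ATC (Ile): third position 3-fold.
Four-fold degenerate third positions: 1.

1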